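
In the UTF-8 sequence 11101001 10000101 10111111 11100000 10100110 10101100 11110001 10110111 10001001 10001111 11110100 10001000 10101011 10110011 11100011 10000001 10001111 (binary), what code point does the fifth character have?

Offset 0: leading byte 0xE9 = 11101001 → 3-byte char #1 = E9 85 BF.
Offset 3: leading byte 0xE0 = 11100000 → 3-byte char #2 = E0 A6 AC.
Offset 6: leading byte 0xF1 = 11110001 → 4-byte char #3 = F1 B7 89 8F.
Offset 10: leading byte 0xF4 = 11110100 → 4-byte char #4 = F4 88 AB B3.
Offset 14: leading byte 0xE3 = 11100011 → 3-byte char #5 = E3 81 8F.
Leading byte 0xE3 = 11100011 matches 1110xxxx → 3-byte sequence.
Byte 1: 0xE3 = 11100011, payload 0011 (4 bits).
Byte 2: 0x81 = 10000001 (10xxxxxx ✓), payload 000001.
Byte 3: 0x8F = 10001111 (10xxxxxx ✓), payload 001111.
Concatenate: 0011000001001111 = 0x304F (16 bits → U+304F).

U+304F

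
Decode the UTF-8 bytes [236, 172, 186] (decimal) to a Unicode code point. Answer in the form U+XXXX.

U+CB3A

Leading byte 0xEC = 11101100 matches 1110xxxx → 3-byte sequence.
Byte 1: 0xEC = 11101100, payload 1100 (4 bits).
Byte 2: 0xAC = 10101100 (10xxxxxx ✓), payload 101100.
Byte 3: 0xBA = 10111010 (10xxxxxx ✓), payload 111010.
Concatenate: 1100101100111010 = 0xCB3A (16 bits → U+CB3A).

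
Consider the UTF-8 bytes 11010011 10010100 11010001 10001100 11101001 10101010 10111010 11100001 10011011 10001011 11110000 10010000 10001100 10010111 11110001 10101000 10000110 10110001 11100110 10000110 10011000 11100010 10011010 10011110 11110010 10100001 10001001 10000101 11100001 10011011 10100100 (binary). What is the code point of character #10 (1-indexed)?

U+16E4

Offset 0: leading byte 0xD3 = 11010011 → 2-byte char #1 = D3 94.
Offset 2: leading byte 0xD1 = 11010001 → 2-byte char #2 = D1 8C.
Offset 4: leading byte 0xE9 = 11101001 → 3-byte char #3 = E9 AA BA.
Offset 7: leading byte 0xE1 = 11100001 → 3-byte char #4 = E1 9B 8B.
Offset 10: leading byte 0xF0 = 11110000 → 4-byte char #5 = F0 90 8C 97.
Offset 14: leading byte 0xF1 = 11110001 → 4-byte char #6 = F1 A8 86 B1.
Offset 18: leading byte 0xE6 = 11100110 → 3-byte char #7 = E6 86 98.
Offset 21: leading byte 0xE2 = 11100010 → 3-byte char #8 = E2 9A 9E.
Offset 24: leading byte 0xF2 = 11110010 → 4-byte char #9 = F2 A1 89 85.
Offset 28: leading byte 0xE1 = 11100001 → 3-byte char #10 = E1 9B A4.
Leading byte 0xE1 = 11100001 matches 1110xxxx → 3-byte sequence.
Byte 1: 0xE1 = 11100001, payload 0001 (4 bits).
Byte 2: 0x9B = 10011011 (10xxxxxx ✓), payload 011011.
Byte 3: 0xA4 = 10100100 (10xxxxxx ✓), payload 100100.
Concatenate: 0001011011100100 = 0x16E4 (16 bits → U+16E4).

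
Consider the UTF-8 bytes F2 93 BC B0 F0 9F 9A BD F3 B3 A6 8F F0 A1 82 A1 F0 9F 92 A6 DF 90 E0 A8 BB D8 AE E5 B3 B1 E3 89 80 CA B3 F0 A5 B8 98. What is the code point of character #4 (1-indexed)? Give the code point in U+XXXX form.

U+210A1

Offset 0: leading byte 0xF2 = 11110010 → 4-byte char #1 = F2 93 BC B0.
Offset 4: leading byte 0xF0 = 11110000 → 4-byte char #2 = F0 9F 9A BD.
Offset 8: leading byte 0xF3 = 11110011 → 4-byte char #3 = F3 B3 A6 8F.
Offset 12: leading byte 0xF0 = 11110000 → 4-byte char #4 = F0 A1 82 A1.
Leading byte 0xF0 = 11110000 matches 11110xxx → 4-byte sequence.
Byte 1: 0xF0 = 11110000, payload 000 (3 bits).
Byte 2: 0xA1 = 10100001 (10xxxxxx ✓), payload 100001.
Byte 3: 0x82 = 10000010 (10xxxxxx ✓), payload 000010.
Byte 4: 0xA1 = 10100001 (10xxxxxx ✓), payload 100001.
Concatenate: 000100001000010100001 = 0x210A1 (21 bits → U+210A1).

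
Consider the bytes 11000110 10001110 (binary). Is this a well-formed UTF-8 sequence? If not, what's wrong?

valid

Leading byte 0xC6 = 11000110 → 2-byte form.
Continuation bytes 0x8E=10001110 all match 10xxxxxx.
Decoded value 0x18E is ≥ 0x80 (shortest form) and not a surrogate.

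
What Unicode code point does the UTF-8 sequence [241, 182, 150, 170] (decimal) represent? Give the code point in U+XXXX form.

Leading byte 0xF1 = 11110001 matches 11110xxx → 4-byte sequence.
Byte 1: 0xF1 = 11110001, payload 001 (3 bits).
Byte 2: 0xB6 = 10110110 (10xxxxxx ✓), payload 110110.
Byte 3: 0x96 = 10010110 (10xxxxxx ✓), payload 010110.
Byte 4: 0xAA = 10101010 (10xxxxxx ✓), payload 101010.
Concatenate: 001110110010110101010 = 0x765AA (21 bits → U+765AA).

U+765AA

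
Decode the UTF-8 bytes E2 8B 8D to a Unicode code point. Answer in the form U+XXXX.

U+22CD

Leading byte 0xE2 = 11100010 matches 1110xxxx → 3-byte sequence.
Byte 1: 0xE2 = 11100010, payload 0010 (4 bits).
Byte 2: 0x8B = 10001011 (10xxxxxx ✓), payload 001011.
Byte 3: 0x8D = 10001101 (10xxxxxx ✓), payload 001101.
Concatenate: 0010001011001101 = 0x22CD (16 bits → U+22CD).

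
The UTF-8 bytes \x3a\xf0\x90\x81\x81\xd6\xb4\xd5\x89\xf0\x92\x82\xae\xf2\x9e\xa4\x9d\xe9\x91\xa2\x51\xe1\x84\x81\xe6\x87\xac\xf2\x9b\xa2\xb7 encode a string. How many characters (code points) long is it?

11

Byte at offset 0: 0x3A = 00111010 → 1-byte char (#1). Advance 1.
Byte at offset 1: 0xF0 = 11110000 → 4-byte char (#2). Advance 4.
Byte at offset 5: 0xD6 = 11010110 → 2-byte char (#3). Advance 2.
Byte at offset 7: 0xD5 = 11010101 → 2-byte char (#4). Advance 2.
Byte at offset 9: 0xF0 = 11110000 → 4-byte char (#5). Advance 4.
Byte at offset 13: 0xF2 = 11110010 → 4-byte char (#6). Advance 4.
Byte at offset 17: 0xE9 = 11101001 → 3-byte char (#7). Advance 3.
Byte at offset 20: 0x51 = 01010001 → 1-byte char (#8). Advance 1.
Byte at offset 21: 0xE1 = 11100001 → 3-byte char (#9). Advance 3.
Byte at offset 24: 0xE6 = 11100110 → 3-byte char (#10). Advance 3.
Byte at offset 27: 0xF2 = 11110010 → 4-byte char (#11). Advance 4.
Reached end at offset 31 after 11 code points.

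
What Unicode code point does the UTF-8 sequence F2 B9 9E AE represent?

Leading byte 0xF2 = 11110010 matches 11110xxx → 4-byte sequence.
Byte 1: 0xF2 = 11110010, payload 010 (3 bits).
Byte 2: 0xB9 = 10111001 (10xxxxxx ✓), payload 111001.
Byte 3: 0x9E = 10011110 (10xxxxxx ✓), payload 011110.
Byte 4: 0xAE = 10101110 (10xxxxxx ✓), payload 101110.
Concatenate: 010111001011110101110 = 0xB97AE (21 bits → U+B97AE).

U+B97AE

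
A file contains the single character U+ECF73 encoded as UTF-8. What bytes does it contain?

U+ECF73 = 0xECF73 = 970611 decimal. In range U+10000–U+10FFFF → 4-byte form: 11110xxx 10xxxxxx 10xxxxxx 10xxxxxx.
Binary (21 bits): 011101100111101110011.
Split 3+6+6+6: 011 | 101100 | 111101 | 110011.
Byte 1: 11110011 = 0xF3.
Byte 2: 10101100 = 0xAC.
Byte 3: 10111101 = 0xBD.
Byte 4: 10110011 = 0xB3.

F3 AC BD B3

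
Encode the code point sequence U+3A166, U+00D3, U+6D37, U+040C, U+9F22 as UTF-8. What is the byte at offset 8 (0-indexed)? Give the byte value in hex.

0xB7

U+3A166 → 4-byte form F0 BA 85 A6 at offsets 0–3.
U+00D3 → 2-byte form C3 93 at offsets 4–5.
U+6D37 → 3-byte form E6 B4 B7 at offsets 6–8.
Offset 8 falls in char 3's range; it's byte 3 of E6 B4 B7 = 0xB7.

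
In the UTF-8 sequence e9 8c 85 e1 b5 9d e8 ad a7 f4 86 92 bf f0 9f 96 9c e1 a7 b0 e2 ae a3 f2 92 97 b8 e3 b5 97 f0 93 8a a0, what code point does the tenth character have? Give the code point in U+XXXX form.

U+132A0

Offset 0: leading byte 0xE9 = 11101001 → 3-byte char #1 = E9 8C 85.
Offset 3: leading byte 0xE1 = 11100001 → 3-byte char #2 = E1 B5 9D.
Offset 6: leading byte 0xE8 = 11101000 → 3-byte char #3 = E8 AD A7.
Offset 9: leading byte 0xF4 = 11110100 → 4-byte char #4 = F4 86 92 BF.
Offset 13: leading byte 0xF0 = 11110000 → 4-byte char #5 = F0 9F 96 9C.
Offset 17: leading byte 0xE1 = 11100001 → 3-byte char #6 = E1 A7 B0.
Offset 20: leading byte 0xE2 = 11100010 → 3-byte char #7 = E2 AE A3.
Offset 23: leading byte 0xF2 = 11110010 → 4-byte char #8 = F2 92 97 B8.
Offset 27: leading byte 0xE3 = 11100011 → 3-byte char #9 = E3 B5 97.
Offset 30: leading byte 0xF0 = 11110000 → 4-byte char #10 = F0 93 8A A0.
Leading byte 0xF0 = 11110000 matches 11110xxx → 4-byte sequence.
Byte 1: 0xF0 = 11110000, payload 000 (3 bits).
Byte 2: 0x93 = 10010011 (10xxxxxx ✓), payload 010011.
Byte 3: 0x8A = 10001010 (10xxxxxx ✓), payload 001010.
Byte 4: 0xA0 = 10100000 (10xxxxxx ✓), payload 100000.
Concatenate: 000010011001010100000 = 0x132A0 (21 bits → U+132A0).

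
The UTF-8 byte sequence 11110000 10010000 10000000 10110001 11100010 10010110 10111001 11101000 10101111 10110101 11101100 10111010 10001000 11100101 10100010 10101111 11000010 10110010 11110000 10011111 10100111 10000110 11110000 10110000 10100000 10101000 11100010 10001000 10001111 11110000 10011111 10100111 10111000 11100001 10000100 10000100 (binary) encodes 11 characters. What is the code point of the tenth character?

Offset 0: leading byte 0xF0 = 11110000 → 4-byte char #1 = F0 90 80 B1.
Offset 4: leading byte 0xE2 = 11100010 → 3-byte char #2 = E2 96 B9.
Offset 7: leading byte 0xE8 = 11101000 → 3-byte char #3 = E8 AF B5.
Offset 10: leading byte 0xEC = 11101100 → 3-byte char #4 = EC BA 88.
Offset 13: leading byte 0xE5 = 11100101 → 3-byte char #5 = E5 A2 AF.
Offset 16: leading byte 0xC2 = 11000010 → 2-byte char #6 = C2 B2.
Offset 18: leading byte 0xF0 = 11110000 → 4-byte char #7 = F0 9F A7 86.
Offset 22: leading byte 0xF0 = 11110000 → 4-byte char #8 = F0 B0 A0 A8.
Offset 26: leading byte 0xE2 = 11100010 → 3-byte char #9 = E2 88 8F.
Offset 29: leading byte 0xF0 = 11110000 → 4-byte char #10 = F0 9F A7 B8.
Leading byte 0xF0 = 11110000 matches 11110xxx → 4-byte sequence.
Byte 1: 0xF0 = 11110000, payload 000 (3 bits).
Byte 2: 0x9F = 10011111 (10xxxxxx ✓), payload 011111.
Byte 3: 0xA7 = 10100111 (10xxxxxx ✓), payload 100111.
Byte 4: 0xB8 = 10111000 (10xxxxxx ✓), payload 111000.
Concatenate: 000011111100111111000 = 0x1F9F8 (21 bits → U+1F9F8).

U+1F9F8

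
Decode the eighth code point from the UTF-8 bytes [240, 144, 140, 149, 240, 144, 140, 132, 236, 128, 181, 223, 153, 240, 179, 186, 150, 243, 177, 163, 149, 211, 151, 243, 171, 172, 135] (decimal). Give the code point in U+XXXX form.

Offset 0: leading byte 0xF0 = 11110000 → 4-byte char #1 = F0 90 8C 95.
Offset 4: leading byte 0xF0 = 11110000 → 4-byte char #2 = F0 90 8C 84.
Offset 8: leading byte 0xEC = 11101100 → 3-byte char #3 = EC 80 B5.
Offset 11: leading byte 0xDF = 11011111 → 2-byte char #4 = DF 99.
Offset 13: leading byte 0xF0 = 11110000 → 4-byte char #5 = F0 B3 BA 96.
Offset 17: leading byte 0xF3 = 11110011 → 4-byte char #6 = F3 B1 A3 95.
Offset 21: leading byte 0xD3 = 11010011 → 2-byte char #7 = D3 97.
Offset 23: leading byte 0xF3 = 11110011 → 4-byte char #8 = F3 AB AC 87.
Leading byte 0xF3 = 11110011 matches 11110xxx → 4-byte sequence.
Byte 1: 0xF3 = 11110011, payload 011 (3 bits).
Byte 2: 0xAB = 10101011 (10xxxxxx ✓), payload 101011.
Byte 3: 0xAC = 10101100 (10xxxxxx ✓), payload 101100.
Byte 4: 0x87 = 10000111 (10xxxxxx ✓), payload 000111.
Concatenate: 011101011101100000111 = 0xEBB07 (21 bits → U+EBB07).

U+EBB07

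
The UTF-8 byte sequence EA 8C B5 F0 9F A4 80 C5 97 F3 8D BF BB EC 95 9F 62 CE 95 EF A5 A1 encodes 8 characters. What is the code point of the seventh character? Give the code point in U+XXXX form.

Offset 0: leading byte 0xEA = 11101010 → 3-byte char #1 = EA 8C B5.
Offset 3: leading byte 0xF0 = 11110000 → 4-byte char #2 = F0 9F A4 80.
Offset 7: leading byte 0xC5 = 11000101 → 2-byte char #3 = C5 97.
Offset 9: leading byte 0xF3 = 11110011 → 4-byte char #4 = F3 8D BF BB.
Offset 13: leading byte 0xEC = 11101100 → 3-byte char #5 = EC 95 9F.
Offset 16: leading byte 0x62 = 01100010 → 1-byte char #6 = 62.
Offset 17: leading byte 0xCE = 11001110 → 2-byte char #7 = CE 95.
Leading byte 0xCE = 11001110 matches 110xxxxx → 2-byte sequence.
Byte 1: 0xCE = 11001110, payload 01110 (5 bits).
Byte 2: 0x95 = 10010101 (10xxxxxx ✓), payload 010101.
Concatenate: 01110010101 = 0x395 (11 bits → U+0395).

U+0395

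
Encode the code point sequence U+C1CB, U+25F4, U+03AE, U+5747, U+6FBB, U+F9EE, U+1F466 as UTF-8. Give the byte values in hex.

U+C1CB: 3-byte form → EC 87 8B.
U+25F4: 3-byte form → E2 97 B4.
U+03AE: 2-byte form → CE AE.
U+5747: 3-byte form → E5 9D 87.
U+6FBB: 3-byte form → E6 BE BB.
U+F9EE: 3-byte form → EF A7 AE.
U+1F466: 4-byte form → F0 9F 91 A6.
Concatenated (21 bytes): EC 87 8B E2 97 B4 CE AE E5 9D 87 E6 BE BB EF A7 AE F0 9F 91 A6.

EC 87 8B E2 97 B4 CE AE E5 9D 87 E6 BE BB EF A7 AE F0 9F 91 A6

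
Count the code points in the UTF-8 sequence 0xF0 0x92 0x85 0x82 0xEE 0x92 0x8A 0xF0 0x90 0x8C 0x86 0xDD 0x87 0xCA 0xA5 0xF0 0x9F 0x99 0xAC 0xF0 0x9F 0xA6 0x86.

7

Byte at offset 0: 0xF0 = 11110000 → 4-byte char (#1). Advance 4.
Byte at offset 4: 0xEE = 11101110 → 3-byte char (#2). Advance 3.
Byte at offset 7: 0xF0 = 11110000 → 4-byte char (#3). Advance 4.
Byte at offset 11: 0xDD = 11011101 → 2-byte char (#4). Advance 2.
Byte at offset 13: 0xCA = 11001010 → 2-byte char (#5). Advance 2.
Byte at offset 15: 0xF0 = 11110000 → 4-byte char (#6). Advance 4.
Byte at offset 19: 0xF0 = 11110000 → 4-byte char (#7). Advance 4.
Reached end at offset 23 after 7 code points.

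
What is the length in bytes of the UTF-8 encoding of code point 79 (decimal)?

1

U+004F = 0x4F. UTF-8 uses 1 byte below 0x80, 2 below 0x800, 3 below 0x10000, 4 up to 0x10FFFF. 0x4F is in U+0000–U+007F → 1 byte.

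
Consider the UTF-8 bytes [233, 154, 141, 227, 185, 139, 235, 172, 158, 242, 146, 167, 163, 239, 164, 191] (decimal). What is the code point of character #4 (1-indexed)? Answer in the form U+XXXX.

U+929E3

Offset 0: leading byte 0xE9 = 11101001 → 3-byte char #1 = E9 9A 8D.
Offset 3: leading byte 0xE3 = 11100011 → 3-byte char #2 = E3 B9 8B.
Offset 6: leading byte 0xEB = 11101011 → 3-byte char #3 = EB AC 9E.
Offset 9: leading byte 0xF2 = 11110010 → 4-byte char #4 = F2 92 A7 A3.
Leading byte 0xF2 = 11110010 matches 11110xxx → 4-byte sequence.
Byte 1: 0xF2 = 11110010, payload 010 (3 bits).
Byte 2: 0x92 = 10010010 (10xxxxxx ✓), payload 010010.
Byte 3: 0xA7 = 10100111 (10xxxxxx ✓), payload 100111.
Byte 4: 0xA3 = 10100011 (10xxxxxx ✓), payload 100011.
Concatenate: 010010010100111100011 = 0x929E3 (21 bits → U+929E3).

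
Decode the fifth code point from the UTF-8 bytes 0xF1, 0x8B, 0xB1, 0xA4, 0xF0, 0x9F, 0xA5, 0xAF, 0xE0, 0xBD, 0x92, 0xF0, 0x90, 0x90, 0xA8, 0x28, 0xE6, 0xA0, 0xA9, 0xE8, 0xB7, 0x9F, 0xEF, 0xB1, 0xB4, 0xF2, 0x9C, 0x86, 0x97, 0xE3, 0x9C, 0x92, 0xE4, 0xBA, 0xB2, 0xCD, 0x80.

Offset 0: leading byte 0xF1 = 11110001 → 4-byte char #1 = F1 8B B1 A4.
Offset 4: leading byte 0xF0 = 11110000 → 4-byte char #2 = F0 9F A5 AF.
Offset 8: leading byte 0xE0 = 11100000 → 3-byte char #3 = E0 BD 92.
Offset 11: leading byte 0xF0 = 11110000 → 4-byte char #4 = F0 90 90 A8.
Offset 15: leading byte 0x28 = 00101000 → 1-byte char #5 = 28.
Leading byte 0x28 = 00101000 matches 0xxxxxxx → 1-byte sequence.
Byte 1: 0x28 = 00101000, payload 0101000 (7 bits).
Concatenate: 0101000 = 0x28 (7 bits → U+0028).

U+0028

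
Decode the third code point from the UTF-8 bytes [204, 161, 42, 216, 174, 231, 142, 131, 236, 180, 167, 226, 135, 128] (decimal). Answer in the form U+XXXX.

U+062E

Offset 0: leading byte 0xCC = 11001100 → 2-byte char #1 = CC A1.
Offset 2: leading byte 0x2A = 00101010 → 1-byte char #2 = 2A.
Offset 3: leading byte 0xD8 = 11011000 → 2-byte char #3 = D8 AE.
Leading byte 0xD8 = 11011000 matches 110xxxxx → 2-byte sequence.
Byte 1: 0xD8 = 11011000, payload 11000 (5 bits).
Byte 2: 0xAE = 10101110 (10xxxxxx ✓), payload 101110.
Concatenate: 11000101110 = 0x62E (11 bits → U+062E).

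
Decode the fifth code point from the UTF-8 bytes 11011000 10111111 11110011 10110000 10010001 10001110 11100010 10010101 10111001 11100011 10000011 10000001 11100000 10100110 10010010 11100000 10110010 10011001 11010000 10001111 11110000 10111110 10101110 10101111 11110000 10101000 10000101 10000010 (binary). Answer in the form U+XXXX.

U+0992

Offset 0: leading byte 0xD8 = 11011000 → 2-byte char #1 = D8 BF.
Offset 2: leading byte 0xF3 = 11110011 → 4-byte char #2 = F3 B0 91 8E.
Offset 6: leading byte 0xE2 = 11100010 → 3-byte char #3 = E2 95 B9.
Offset 9: leading byte 0xE3 = 11100011 → 3-byte char #4 = E3 83 81.
Offset 12: leading byte 0xE0 = 11100000 → 3-byte char #5 = E0 A6 92.
Leading byte 0xE0 = 11100000 matches 1110xxxx → 3-byte sequence.
Byte 1: 0xE0 = 11100000, payload 0000 (4 bits).
Byte 2: 0xA6 = 10100110 (10xxxxxx ✓), payload 100110.
Byte 3: 0x92 = 10010010 (10xxxxxx ✓), payload 010010.
Concatenate: 0000100110010010 = 0x992 (16 bits → U+0992).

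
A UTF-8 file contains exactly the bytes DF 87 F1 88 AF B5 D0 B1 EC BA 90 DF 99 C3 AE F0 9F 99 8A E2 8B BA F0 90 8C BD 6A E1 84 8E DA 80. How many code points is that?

Byte at offset 0: 0xDF = 11011111 → 2-byte char (#1). Advance 2.
Byte at offset 2: 0xF1 = 11110001 → 4-byte char (#2). Advance 4.
Byte at offset 6: 0xD0 = 11010000 → 2-byte char (#3). Advance 2.
Byte at offset 8: 0xEC = 11101100 → 3-byte char (#4). Advance 3.
Byte at offset 11: 0xDF = 11011111 → 2-byte char (#5). Advance 2.
Byte at offset 13: 0xC3 = 11000011 → 2-byte char (#6). Advance 2.
Byte at offset 15: 0xF0 = 11110000 → 4-byte char (#7). Advance 4.
Byte at offset 19: 0xE2 = 11100010 → 3-byte char (#8). Advance 3.
Byte at offset 22: 0xF0 = 11110000 → 4-byte char (#9). Advance 4.
Byte at offset 26: 0x6A = 01101010 → 1-byte char (#10). Advance 1.
Byte at offset 27: 0xE1 = 11100001 → 3-byte char (#11). Advance 3.
Byte at offset 30: 0xDA = 11011010 → 2-byte char (#12). Advance 2.
Reached end at offset 32 after 12 code points.

12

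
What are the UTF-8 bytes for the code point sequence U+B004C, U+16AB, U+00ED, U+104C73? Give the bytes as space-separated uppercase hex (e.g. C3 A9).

F2 B0 81 8C E1 9A AB C3 AD F4 84 B1 B3

U+B004C: 4-byte form → F2 B0 81 8C.
U+16AB: 3-byte form → E1 9A AB.
U+00ED: 2-byte form → C3 AD.
U+104C73: 4-byte form → F4 84 B1 B3.
Concatenated (13 bytes): F2 B0 81 8C E1 9A AB C3 AD F4 84 B1 B3.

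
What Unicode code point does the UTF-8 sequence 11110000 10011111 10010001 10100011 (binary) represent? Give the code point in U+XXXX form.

Leading byte 0xF0 = 11110000 matches 11110xxx → 4-byte sequence.
Byte 1: 0xF0 = 11110000, payload 000 (3 bits).
Byte 2: 0x9F = 10011111 (10xxxxxx ✓), payload 011111.
Byte 3: 0x91 = 10010001 (10xxxxxx ✓), payload 010001.
Byte 4: 0xA3 = 10100011 (10xxxxxx ✓), payload 100011.
Concatenate: 000011111010001100011 = 0x1F463 (21 bits → U+1F463).

U+1F463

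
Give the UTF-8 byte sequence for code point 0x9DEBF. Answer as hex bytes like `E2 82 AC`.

F2 9D BA BF

U+9DEBF = 0x9DEBF = 646847 decimal. In range U+10000–U+10FFFF → 4-byte form: 11110xxx 10xxxxxx 10xxxxxx 10xxxxxx.
Binary (21 bits): 010011101111010111111.
Split 3+6+6+6: 010 | 011101 | 111010 | 111111.
Byte 1: 11110010 = 0xF2.
Byte 2: 10011101 = 0x9D.
Byte 3: 10111010 = 0xBA.
Byte 4: 10111111 = 0xBF.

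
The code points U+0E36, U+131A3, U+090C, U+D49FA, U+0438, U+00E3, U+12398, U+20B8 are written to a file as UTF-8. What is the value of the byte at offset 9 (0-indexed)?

U+0E36 → 3-byte form E0 B8 B6 at offsets 0–2.
U+131A3 → 4-byte form F0 93 86 A3 at offsets 3–6.
U+090C → 3-byte form E0 A4 8C at offsets 7–9.
Offset 9 falls in char 3's range; it's byte 3 of E0 A4 8C = 0x8C.

0x8C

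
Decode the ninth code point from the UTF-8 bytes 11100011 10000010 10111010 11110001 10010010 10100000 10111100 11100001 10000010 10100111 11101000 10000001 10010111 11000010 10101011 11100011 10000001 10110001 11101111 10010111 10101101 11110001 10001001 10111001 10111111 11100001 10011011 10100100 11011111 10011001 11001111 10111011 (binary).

Offset 0: leading byte 0xE3 = 11100011 → 3-byte char #1 = E3 82 BA.
Offset 3: leading byte 0xF1 = 11110001 → 4-byte char #2 = F1 92 A0 BC.
Offset 7: leading byte 0xE1 = 11100001 → 3-byte char #3 = E1 82 A7.
Offset 10: leading byte 0xE8 = 11101000 → 3-byte char #4 = E8 81 97.
Offset 13: leading byte 0xC2 = 11000010 → 2-byte char #5 = C2 AB.
Offset 15: leading byte 0xE3 = 11100011 → 3-byte char #6 = E3 81 B1.
Offset 18: leading byte 0xEF = 11101111 → 3-byte char #7 = EF 97 AD.
Offset 21: leading byte 0xF1 = 11110001 → 4-byte char #8 = F1 89 B9 BF.
Offset 25: leading byte 0xE1 = 11100001 → 3-byte char #9 = E1 9B A4.
Leading byte 0xE1 = 11100001 matches 1110xxxx → 3-byte sequence.
Byte 1: 0xE1 = 11100001, payload 0001 (4 bits).
Byte 2: 0x9B = 10011011 (10xxxxxx ✓), payload 011011.
Byte 3: 0xA4 = 10100100 (10xxxxxx ✓), payload 100100.
Concatenate: 0001011011100100 = 0x16E4 (16 bits → U+16E4).

U+16E4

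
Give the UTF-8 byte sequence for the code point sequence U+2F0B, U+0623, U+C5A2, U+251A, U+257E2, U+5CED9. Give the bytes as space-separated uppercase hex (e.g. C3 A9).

E2 BC 8B D8 A3 EC 96 A2 E2 94 9A F0 A5 9F A2 F1 9C BB 99

U+2F0B: 3-byte form → E2 BC 8B.
U+0623: 2-byte form → D8 A3.
U+C5A2: 3-byte form → EC 96 A2.
U+251A: 3-byte form → E2 94 9A.
U+257E2: 4-byte form → F0 A5 9F A2.
U+5CED9: 4-byte form → F1 9C BB 99.
Concatenated (19 bytes): E2 BC 8B D8 A3 EC 96 A2 E2 94 9A F0 A5 9F A2 F1 9C BB 99.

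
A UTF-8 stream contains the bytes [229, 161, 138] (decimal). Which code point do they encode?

U+584A

Leading byte 0xE5 = 11100101 matches 1110xxxx → 3-byte sequence.
Byte 1: 0xE5 = 11100101, payload 0101 (4 bits).
Byte 2: 0xA1 = 10100001 (10xxxxxx ✓), payload 100001.
Byte 3: 0x8A = 10001010 (10xxxxxx ✓), payload 001010.
Concatenate: 0101100001001010 = 0x584A (16 bits → U+584A).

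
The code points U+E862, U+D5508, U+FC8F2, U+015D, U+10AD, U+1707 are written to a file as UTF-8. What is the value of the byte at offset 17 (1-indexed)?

0xE1

1-indexed offset 17 is 0-indexed offset 16.
U+E862 → 3-byte form EE A1 A2 at offsets 0–2.
U+D5508 → 4-byte form F3 95 94 88 at offsets 3–6.
U+FC8F2 → 4-byte form F3 BC A3 B2 at offsets 7–10.
U+015D → 2-byte form C5 9D at offsets 11–12.
U+10AD → 3-byte form E1 82 AD at offsets 13–15.
U+1707 → 3-byte form E1 9C 87 at offsets 16–18.
Offset 16 falls in char 6's range; it's byte 1 of E1 9C 87 = 0xE1.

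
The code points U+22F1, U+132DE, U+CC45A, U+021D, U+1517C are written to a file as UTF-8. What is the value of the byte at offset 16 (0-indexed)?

0xBC

U+22F1 → 3-byte form E2 8B B1 at offsets 0–2.
U+132DE → 4-byte form F0 93 8B 9E at offsets 3–6.
U+CC45A → 4-byte form F3 8C 91 9A at offsets 7–10.
U+021D → 2-byte form C8 9D at offsets 11–12.
U+1517C → 4-byte form F0 95 85 BC at offsets 13–16.
Offset 16 falls in char 5's range; it's byte 4 of F0 95 85 BC = 0xBC.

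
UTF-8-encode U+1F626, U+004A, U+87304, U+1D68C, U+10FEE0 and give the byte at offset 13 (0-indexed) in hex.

0xF4

U+1F626 → 4-byte form F0 9F 98 A6 at offsets 0–3.
U+004A → 1-byte form 4A at offsets 4–4.
U+87304 → 4-byte form F2 87 8C 84 at offsets 5–8.
U+1D68C → 4-byte form F0 9D 9A 8C at offsets 9–12.
U+10FEE0 → 4-byte form F4 8F BB A0 at offsets 13–16.
Offset 13 falls in char 5's range; it's byte 1 of F4 8F BB A0 = 0xF4.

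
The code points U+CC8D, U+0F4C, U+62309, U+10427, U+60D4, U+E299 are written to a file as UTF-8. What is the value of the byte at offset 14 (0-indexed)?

U+CC8D → 3-byte form EC B2 8D at offsets 0–2.
U+0F4C → 3-byte form E0 BD 8C at offsets 3–5.
U+62309 → 4-byte form F1 A2 8C 89 at offsets 6–9.
U+10427 → 4-byte form F0 90 90 A7 at offsets 10–13.
U+60D4 → 3-byte form E6 83 94 at offsets 14–16.
Offset 14 falls in char 5's range; it's byte 1 of E6 83 94 = 0xE6.

0xE6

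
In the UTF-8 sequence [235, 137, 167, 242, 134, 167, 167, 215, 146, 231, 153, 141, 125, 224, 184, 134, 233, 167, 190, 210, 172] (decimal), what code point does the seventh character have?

Offset 0: leading byte 0xEB = 11101011 → 3-byte char #1 = EB 89 A7.
Offset 3: leading byte 0xF2 = 11110010 → 4-byte char #2 = F2 86 A7 A7.
Offset 7: leading byte 0xD7 = 11010111 → 2-byte char #3 = D7 92.
Offset 9: leading byte 0xE7 = 11100111 → 3-byte char #4 = E7 99 8D.
Offset 12: leading byte 0x7D = 01111101 → 1-byte char #5 = 7D.
Offset 13: leading byte 0xE0 = 11100000 → 3-byte char #6 = E0 B8 86.
Offset 16: leading byte 0xE9 = 11101001 → 3-byte char #7 = E9 A7 BE.
Leading byte 0xE9 = 11101001 matches 1110xxxx → 3-byte sequence.
Byte 1: 0xE9 = 11101001, payload 1001 (4 bits).
Byte 2: 0xA7 = 10100111 (10xxxxxx ✓), payload 100111.
Byte 3: 0xBE = 10111110 (10xxxxxx ✓), payload 111110.
Concatenate: 1001100111111110 = 0x99FE (16 bits → U+99FE).

U+99FE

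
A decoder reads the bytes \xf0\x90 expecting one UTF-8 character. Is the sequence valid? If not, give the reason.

Leading byte 0xF0 = 11110000 → 4-byte form, but only 2 bytes are present.

invalid (sequence truncated)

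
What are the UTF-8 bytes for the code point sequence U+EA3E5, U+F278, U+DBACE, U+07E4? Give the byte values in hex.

U+EA3E5: 4-byte form → F3 AA 8F A5.
U+F278: 3-byte form → EF 89 B8.
U+DBACE: 4-byte form → F3 9B AB 8E.
U+07E4: 2-byte form → DF A4.
Concatenated (13 bytes): F3 AA 8F A5 EF 89 B8 F3 9B AB 8E DF A4.

F3 AA 8F A5 EF 89 B8 F3 9B AB 8E DF A4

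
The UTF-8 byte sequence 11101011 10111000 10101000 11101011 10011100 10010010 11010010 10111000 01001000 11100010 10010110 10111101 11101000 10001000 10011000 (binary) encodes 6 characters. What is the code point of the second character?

U+B712

Offset 0: leading byte 0xEB = 11101011 → 3-byte char #1 = EB B8 A8.
Offset 3: leading byte 0xEB = 11101011 → 3-byte char #2 = EB 9C 92.
Leading byte 0xEB = 11101011 matches 1110xxxx → 3-byte sequence.
Byte 1: 0xEB = 11101011, payload 1011 (4 bits).
Byte 2: 0x9C = 10011100 (10xxxxxx ✓), payload 011100.
Byte 3: 0x92 = 10010010 (10xxxxxx ✓), payload 010010.
Concatenate: 1011011100010010 = 0xB712 (16 bits → U+B712).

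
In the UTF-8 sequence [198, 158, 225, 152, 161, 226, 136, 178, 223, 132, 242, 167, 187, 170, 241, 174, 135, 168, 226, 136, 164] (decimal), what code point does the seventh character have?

U+2224

Offset 0: leading byte 0xC6 = 11000110 → 2-byte char #1 = C6 9E.
Offset 2: leading byte 0xE1 = 11100001 → 3-byte char #2 = E1 98 A1.
Offset 5: leading byte 0xE2 = 11100010 → 3-byte char #3 = E2 88 B2.
Offset 8: leading byte 0xDF = 11011111 → 2-byte char #4 = DF 84.
Offset 10: leading byte 0xF2 = 11110010 → 4-byte char #5 = F2 A7 BB AA.
Offset 14: leading byte 0xF1 = 11110001 → 4-byte char #6 = F1 AE 87 A8.
Offset 18: leading byte 0xE2 = 11100010 → 3-byte char #7 = E2 88 A4.
Leading byte 0xE2 = 11100010 matches 1110xxxx → 3-byte sequence.
Byte 1: 0xE2 = 11100010, payload 0010 (4 bits).
Byte 2: 0x88 = 10001000 (10xxxxxx ✓), payload 001000.
Byte 3: 0xA4 = 10100100 (10xxxxxx ✓), payload 100100.
Concatenate: 0010001000100100 = 0x2224 (16 bits → U+2224).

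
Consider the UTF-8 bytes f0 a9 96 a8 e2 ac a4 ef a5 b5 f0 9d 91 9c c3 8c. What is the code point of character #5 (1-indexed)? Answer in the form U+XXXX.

U+00CC

Offset 0: leading byte 0xF0 = 11110000 → 4-byte char #1 = F0 A9 96 A8.
Offset 4: leading byte 0xE2 = 11100010 → 3-byte char #2 = E2 AC A4.
Offset 7: leading byte 0xEF = 11101111 → 3-byte char #3 = EF A5 B5.
Offset 10: leading byte 0xF0 = 11110000 → 4-byte char #4 = F0 9D 91 9C.
Offset 14: leading byte 0xC3 = 11000011 → 2-byte char #5 = C3 8C.
Leading byte 0xC3 = 11000011 matches 110xxxxx → 2-byte sequence.
Byte 1: 0xC3 = 11000011, payload 00011 (5 bits).
Byte 2: 0x8C = 10001100 (10xxxxxx ✓), payload 001100.
Concatenate: 00011001100 = 0xCC (11 bits → U+00CC).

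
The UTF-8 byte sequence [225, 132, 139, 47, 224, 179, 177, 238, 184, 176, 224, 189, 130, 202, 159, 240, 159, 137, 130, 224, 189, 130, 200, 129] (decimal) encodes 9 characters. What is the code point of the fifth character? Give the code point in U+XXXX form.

U+0F42

Offset 0: leading byte 0xE1 = 11100001 → 3-byte char #1 = E1 84 8B.
Offset 3: leading byte 0x2F = 00101111 → 1-byte char #2 = 2F.
Offset 4: leading byte 0xE0 = 11100000 → 3-byte char #3 = E0 B3 B1.
Offset 7: leading byte 0xEE = 11101110 → 3-byte char #4 = EE B8 B0.
Offset 10: leading byte 0xE0 = 11100000 → 3-byte char #5 = E0 BD 82.
Leading byte 0xE0 = 11100000 matches 1110xxxx → 3-byte sequence.
Byte 1: 0xE0 = 11100000, payload 0000 (4 bits).
Byte 2: 0xBD = 10111101 (10xxxxxx ✓), payload 111101.
Byte 3: 0x82 = 10000010 (10xxxxxx ✓), payload 000010.
Concatenate: 0000111101000010 = 0xF42 (16 bits → U+0F42).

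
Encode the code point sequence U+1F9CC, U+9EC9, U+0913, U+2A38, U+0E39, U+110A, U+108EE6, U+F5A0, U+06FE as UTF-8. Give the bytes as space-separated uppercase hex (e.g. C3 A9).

F0 9F A7 8C E9 BB 89 E0 A4 93 E2 A8 B8 E0 B8 B9 E1 84 8A F4 88 BB A6 EF 96 A0 DB BE

U+1F9CC: 4-byte form → F0 9F A7 8C.
U+9EC9: 3-byte form → E9 BB 89.
U+0913: 3-byte form → E0 A4 93.
U+2A38: 3-byte form → E2 A8 B8.
U+0E39: 3-byte form → E0 B8 B9.
U+110A: 3-byte form → E1 84 8A.
U+108EE6: 4-byte form → F4 88 BB A6.
U+F5A0: 3-byte form → EF 96 A0.
U+06FE: 2-byte form → DB BE.
Concatenated (28 bytes): F0 9F A7 8C E9 BB 89 E0 A4 93 E2 A8 B8 E0 B8 B9 E1 84 8A F4 88 BB A6 EF 96 A0 DB BE.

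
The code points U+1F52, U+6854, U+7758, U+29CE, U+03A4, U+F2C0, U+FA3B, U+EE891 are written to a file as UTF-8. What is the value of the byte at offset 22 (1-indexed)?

0xAE

1-indexed offset 22 is 0-indexed offset 21.
U+1F52 → 3-byte form E1 BD 92 at offsets 0–2.
U+6854 → 3-byte form E6 A1 94 at offsets 3–5.
U+7758 → 3-byte form E7 9D 98 at offsets 6–8.
U+29CE → 3-byte form E2 A7 8E at offsets 9–11.
U+03A4 → 2-byte form CE A4 at offsets 12–13.
U+F2C0 → 3-byte form EF 8B 80 at offsets 14–16.
U+FA3B → 3-byte form EF A8 BB at offsets 17–19.
U+EE891 → 4-byte form F3 AE A2 91 at offsets 20–23.
Offset 21 falls in char 8's range; it's byte 2 of F3 AE A2 91 = 0xAE.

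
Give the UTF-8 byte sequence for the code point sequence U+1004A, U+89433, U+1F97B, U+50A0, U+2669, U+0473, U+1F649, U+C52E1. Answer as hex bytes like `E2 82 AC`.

F0 90 81 8A F2 89 90 B3 F0 9F A5 BB E5 82 A0 E2 99 A9 D1 B3 F0 9F 99 89 F3 85 8B A1

U+1004A: 4-byte form → F0 90 81 8A.
U+89433: 4-byte form → F2 89 90 B3.
U+1F97B: 4-byte form → F0 9F A5 BB.
U+50A0: 3-byte form → E5 82 A0.
U+2669: 3-byte form → E2 99 A9.
U+0473: 2-byte form → D1 B3.
U+1F649: 4-byte form → F0 9F 99 89.
U+C52E1: 4-byte form → F3 85 8B A1.
Concatenated (28 bytes): F0 90 81 8A F2 89 90 B3 F0 9F A5 BB E5 82 A0 E2 99 A9 D1 B3 F0 9F 99 89 F3 85 8B A1.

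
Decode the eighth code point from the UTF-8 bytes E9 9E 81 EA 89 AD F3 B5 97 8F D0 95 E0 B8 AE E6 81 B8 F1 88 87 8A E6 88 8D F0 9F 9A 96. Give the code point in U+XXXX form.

U+620D

Offset 0: leading byte 0xE9 = 11101001 → 3-byte char #1 = E9 9E 81.
Offset 3: leading byte 0xEA = 11101010 → 3-byte char #2 = EA 89 AD.
Offset 6: leading byte 0xF3 = 11110011 → 4-byte char #3 = F3 B5 97 8F.
Offset 10: leading byte 0xD0 = 11010000 → 2-byte char #4 = D0 95.
Offset 12: leading byte 0xE0 = 11100000 → 3-byte char #5 = E0 B8 AE.
Offset 15: leading byte 0xE6 = 11100110 → 3-byte char #6 = E6 81 B8.
Offset 18: leading byte 0xF1 = 11110001 → 4-byte char #7 = F1 88 87 8A.
Offset 22: leading byte 0xE6 = 11100110 → 3-byte char #8 = E6 88 8D.
Leading byte 0xE6 = 11100110 matches 1110xxxx → 3-byte sequence.
Byte 1: 0xE6 = 11100110, payload 0110 (4 bits).
Byte 2: 0x88 = 10001000 (10xxxxxx ✓), payload 001000.
Byte 3: 0x8D = 10001101 (10xxxxxx ✓), payload 001101.
Concatenate: 0110001000001101 = 0x620D (16 bits → U+620D).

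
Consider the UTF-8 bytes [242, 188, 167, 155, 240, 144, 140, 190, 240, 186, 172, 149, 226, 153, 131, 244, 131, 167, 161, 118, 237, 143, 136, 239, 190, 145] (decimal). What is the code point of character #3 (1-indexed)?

Offset 0: leading byte 0xF2 = 11110010 → 4-byte char #1 = F2 BC A7 9B.
Offset 4: leading byte 0xF0 = 11110000 → 4-byte char #2 = F0 90 8C BE.
Offset 8: leading byte 0xF0 = 11110000 → 4-byte char #3 = F0 BA AC 95.
Leading byte 0xF0 = 11110000 matches 11110xxx → 4-byte sequence.
Byte 1: 0xF0 = 11110000, payload 000 (3 bits).
Byte 2: 0xBA = 10111010 (10xxxxxx ✓), payload 111010.
Byte 3: 0xAC = 10101100 (10xxxxxx ✓), payload 101100.
Byte 4: 0x95 = 10010101 (10xxxxxx ✓), payload 010101.
Concatenate: 000111010101100010101 = 0x3AB15 (21 bits → U+3AB15).

U+3AB15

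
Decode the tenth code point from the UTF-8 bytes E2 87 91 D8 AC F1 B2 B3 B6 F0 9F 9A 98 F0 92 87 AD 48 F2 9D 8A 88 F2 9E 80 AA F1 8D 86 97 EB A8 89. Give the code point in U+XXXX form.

Offset 0: leading byte 0xE2 = 11100010 → 3-byte char #1 = E2 87 91.
Offset 3: leading byte 0xD8 = 11011000 → 2-byte char #2 = D8 AC.
Offset 5: leading byte 0xF1 = 11110001 → 4-byte char #3 = F1 B2 B3 B6.
Offset 9: leading byte 0xF0 = 11110000 → 4-byte char #4 = F0 9F 9A 98.
Offset 13: leading byte 0xF0 = 11110000 → 4-byte char #5 = F0 92 87 AD.
Offset 17: leading byte 0x48 = 01001000 → 1-byte char #6 = 48.
Offset 18: leading byte 0xF2 = 11110010 → 4-byte char #7 = F2 9D 8A 88.
Offset 22: leading byte 0xF2 = 11110010 → 4-byte char #8 = F2 9E 80 AA.
Offset 26: leading byte 0xF1 = 11110001 → 4-byte char #9 = F1 8D 86 97.
Offset 30: leading byte 0xEB = 11101011 → 3-byte char #10 = EB A8 89.
Leading byte 0xEB = 11101011 matches 1110xxxx → 3-byte sequence.
Byte 1: 0xEB = 11101011, payload 1011 (4 bits).
Byte 2: 0xA8 = 10101000 (10xxxxxx ✓), payload 101000.
Byte 3: 0x89 = 10001001 (10xxxxxx ✓), payload 001001.
Concatenate: 1011101000001001 = 0xBA09 (16 bits → U+BA09).

U+BA09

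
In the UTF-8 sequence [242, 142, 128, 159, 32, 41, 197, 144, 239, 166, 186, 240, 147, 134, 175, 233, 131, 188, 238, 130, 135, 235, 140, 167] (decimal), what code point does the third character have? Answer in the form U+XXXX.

U+0029

Offset 0: leading byte 0xF2 = 11110010 → 4-byte char #1 = F2 8E 80 9F.
Offset 4: leading byte 0x20 = 00100000 → 1-byte char #2 = 20.
Offset 5: leading byte 0x29 = 00101001 → 1-byte char #3 = 29.
Leading byte 0x29 = 00101001 matches 0xxxxxxx → 1-byte sequence.
Byte 1: 0x29 = 00101001, payload 0101001 (7 bits).
Concatenate: 0101001 = 0x29 (7 bits → U+0029).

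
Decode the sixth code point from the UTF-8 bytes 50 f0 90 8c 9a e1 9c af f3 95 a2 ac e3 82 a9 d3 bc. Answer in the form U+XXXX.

U+04FC

Offset 0: leading byte 0x50 = 01010000 → 1-byte char #1 = 50.
Offset 1: leading byte 0xF0 = 11110000 → 4-byte char #2 = F0 90 8C 9A.
Offset 5: leading byte 0xE1 = 11100001 → 3-byte char #3 = E1 9C AF.
Offset 8: leading byte 0xF3 = 11110011 → 4-byte char #4 = F3 95 A2 AC.
Offset 12: leading byte 0xE3 = 11100011 → 3-byte char #5 = E3 82 A9.
Offset 15: leading byte 0xD3 = 11010011 → 2-byte char #6 = D3 BC.
Leading byte 0xD3 = 11010011 matches 110xxxxx → 2-byte sequence.
Byte 1: 0xD3 = 11010011, payload 10011 (5 bits).
Byte 2: 0xBC = 10111100 (10xxxxxx ✓), payload 111100.
Concatenate: 10011111100 = 0x4FC (11 bits → U+04FC).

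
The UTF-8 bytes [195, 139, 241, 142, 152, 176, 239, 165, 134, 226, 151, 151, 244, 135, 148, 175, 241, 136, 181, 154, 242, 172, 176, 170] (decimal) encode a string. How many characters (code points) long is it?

Byte at offset 0: 0xC3 = 11000011 → 2-byte char (#1). Advance 2.
Byte at offset 2: 0xF1 = 11110001 → 4-byte char (#2). Advance 4.
Byte at offset 6: 0xEF = 11101111 → 3-byte char (#3). Advance 3.
Byte at offset 9: 0xE2 = 11100010 → 3-byte char (#4). Advance 3.
Byte at offset 12: 0xF4 = 11110100 → 4-byte char (#5). Advance 4.
Byte at offset 16: 0xF1 = 11110001 → 4-byte char (#6). Advance 4.
Byte at offset 20: 0xF2 = 11110010 → 4-byte char (#7). Advance 4.
Reached end at offset 24 after 7 code points.

7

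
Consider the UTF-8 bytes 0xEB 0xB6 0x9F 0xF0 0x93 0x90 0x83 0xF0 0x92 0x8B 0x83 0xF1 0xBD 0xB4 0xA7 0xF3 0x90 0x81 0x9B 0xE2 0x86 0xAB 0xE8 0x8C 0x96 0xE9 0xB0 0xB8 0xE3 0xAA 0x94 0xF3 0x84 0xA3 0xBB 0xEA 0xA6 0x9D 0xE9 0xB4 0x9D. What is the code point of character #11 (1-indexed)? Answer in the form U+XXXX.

Offset 0: leading byte 0xEB = 11101011 → 3-byte char #1 = EB B6 9F.
Offset 3: leading byte 0xF0 = 11110000 → 4-byte char #2 = F0 93 90 83.
Offset 7: leading byte 0xF0 = 11110000 → 4-byte char #3 = F0 92 8B 83.
Offset 11: leading byte 0xF1 = 11110001 → 4-byte char #4 = F1 BD B4 A7.
Offset 15: leading byte 0xF3 = 11110011 → 4-byte char #5 = F3 90 81 9B.
Offset 19: leading byte 0xE2 = 11100010 → 3-byte char #6 = E2 86 AB.
Offset 22: leading byte 0xE8 = 11101000 → 3-byte char #7 = E8 8C 96.
Offset 25: leading byte 0xE9 = 11101001 → 3-byte char #8 = E9 B0 B8.
Offset 28: leading byte 0xE3 = 11100011 → 3-byte char #9 = E3 AA 94.
Offset 31: leading byte 0xF3 = 11110011 → 4-byte char #10 = F3 84 A3 BB.
Offset 35: leading byte 0xEA = 11101010 → 3-byte char #11 = EA A6 9D.
Leading byte 0xEA = 11101010 matches 1110xxxx → 3-byte sequence.
Byte 1: 0xEA = 11101010, payload 1010 (4 bits).
Byte 2: 0xA6 = 10100110 (10xxxxxx ✓), payload 100110.
Byte 3: 0x9D = 10011101 (10xxxxxx ✓), payload 011101.
Concatenate: 1010100110011101 = 0xA99D (16 bits → U+A99D).

U+A99D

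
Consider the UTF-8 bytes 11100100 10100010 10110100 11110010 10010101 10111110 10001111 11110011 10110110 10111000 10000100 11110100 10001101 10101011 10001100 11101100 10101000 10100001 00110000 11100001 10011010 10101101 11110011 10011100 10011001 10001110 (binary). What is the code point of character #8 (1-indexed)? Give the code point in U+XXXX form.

Offset 0: leading byte 0xE4 = 11100100 → 3-byte char #1 = E4 A2 B4.
Offset 3: leading byte 0xF2 = 11110010 → 4-byte char #2 = F2 95 BE 8F.
Offset 7: leading byte 0xF3 = 11110011 → 4-byte char #3 = F3 B6 B8 84.
Offset 11: leading byte 0xF4 = 11110100 → 4-byte char #4 = F4 8D AB 8C.
Offset 15: leading byte 0xEC = 11101100 → 3-byte char #5 = EC A8 A1.
Offset 18: leading byte 0x30 = 00110000 → 1-byte char #6 = 30.
Offset 19: leading byte 0xE1 = 11100001 → 3-byte char #7 = E1 9A AD.
Offset 22: leading byte 0xF3 = 11110011 → 4-byte char #8 = F3 9C 99 8E.
Leading byte 0xF3 = 11110011 matches 11110xxx → 4-byte sequence.
Byte 1: 0xF3 = 11110011, payload 011 (3 bits).
Byte 2: 0x9C = 10011100 (10xxxxxx ✓), payload 011100.
Byte 3: 0x99 = 10011001 (10xxxxxx ✓), payload 011001.
Byte 4: 0x8E = 10001110 (10xxxxxx ✓), payload 001110.
Concatenate: 011011100011001001110 = 0xDC64E (21 bits → U+DC64E).

U+DC64E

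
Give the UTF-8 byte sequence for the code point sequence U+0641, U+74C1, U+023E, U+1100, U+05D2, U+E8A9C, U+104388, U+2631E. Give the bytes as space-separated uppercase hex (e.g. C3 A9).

D9 81 E7 93 81 C8 BE E1 84 80 D7 92 F3 A8 AA 9C F4 84 8E 88 F0 A6 8C 9E

U+0641: 2-byte form → D9 81.
U+74C1: 3-byte form → E7 93 81.
U+023E: 2-byte form → C8 BE.
U+1100: 3-byte form → E1 84 80.
U+05D2: 2-byte form → D7 92.
U+E8A9C: 4-byte form → F3 A8 AA 9C.
U+104388: 4-byte form → F4 84 8E 88.
U+2631E: 4-byte form → F0 A6 8C 9E.
Concatenated (24 bytes): D9 81 E7 93 81 C8 BE E1 84 80 D7 92 F3 A8 AA 9C F4 84 8E 88 F0 A6 8C 9E.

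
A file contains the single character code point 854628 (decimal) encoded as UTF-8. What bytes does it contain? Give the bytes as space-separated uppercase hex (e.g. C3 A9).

F3 90 A9 A4

U+D0A64 = 0xD0A64 = 854628 decimal. In range U+10000–U+10FFFF → 4-byte form: 11110xxx 10xxxxxx 10xxxxxx 10xxxxxx.
Binary (21 bits): 011010000101001100100.
Split 3+6+6+6: 011 | 010000 | 101001 | 100100.
Byte 1: 11110011 = 0xF3.
Byte 2: 10010000 = 0x90.
Byte 3: 10101001 = 0xA9.
Byte 4: 10100100 = 0xA4.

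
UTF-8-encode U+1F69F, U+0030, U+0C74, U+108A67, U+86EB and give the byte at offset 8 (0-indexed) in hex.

U+1F69F → 4-byte form F0 9F 9A 9F at offsets 0–3.
U+0030 → 1-byte form 30 at offsets 4–4.
U+0C74 → 3-byte form E0 B1 B4 at offsets 5–7.
U+108A67 → 4-byte form F4 88 A9 A7 at offsets 8–11.
Offset 8 falls in char 4's range; it's byte 1 of F4 88 A9 A7 = 0xF4.

0xF4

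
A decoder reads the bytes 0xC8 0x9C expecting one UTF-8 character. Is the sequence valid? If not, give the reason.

Leading byte 0xC8 = 11001000 → 2-byte form.
Continuation bytes 0x9C=10011100 all match 10xxxxxx.
Decoded value 0x21C is ≥ 0x80 (shortest form) and not a surrogate.

valid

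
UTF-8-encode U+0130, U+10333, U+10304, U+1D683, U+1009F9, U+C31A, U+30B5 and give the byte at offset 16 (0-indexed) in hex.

0xA7

U+0130 → 2-byte form C4 B0 at offsets 0–1.
U+10333 → 4-byte form F0 90 8C B3 at offsets 2–5.
U+10304 → 4-byte form F0 90 8C 84 at offsets 6–9.
U+1D683 → 4-byte form F0 9D 9A 83 at offsets 10–13.
U+1009F9 → 4-byte form F4 80 A7 B9 at offsets 14–17.
Offset 16 falls in char 5's range; it's byte 3 of F4 80 A7 B9 = 0xA7.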